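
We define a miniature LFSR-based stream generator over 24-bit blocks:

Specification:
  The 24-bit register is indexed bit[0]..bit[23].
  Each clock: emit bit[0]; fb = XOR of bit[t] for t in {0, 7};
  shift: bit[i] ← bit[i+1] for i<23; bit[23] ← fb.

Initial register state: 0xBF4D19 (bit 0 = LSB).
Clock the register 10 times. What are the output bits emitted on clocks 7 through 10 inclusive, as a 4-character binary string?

reg_0 = 0xBF4D19
clock 1: out=1, reg = 0xDFA68C
clock 2: out=0, reg = 0xEFD346
clock 3: out=0, reg = 0x77E9A3
clock 4: out=1, reg = 0x3BF4D1
clock 5: out=1, reg = 0x1DFA68
clock 6: out=0, reg = 0x0EFD34
clock 7: out=0, reg = 0x077E9A
clock 8: out=0, reg = 0x83BF4D
clock 9: out=1, reg = 0xC1DFA6
clock 10: out=0, reg = 0xE0EFD3

0010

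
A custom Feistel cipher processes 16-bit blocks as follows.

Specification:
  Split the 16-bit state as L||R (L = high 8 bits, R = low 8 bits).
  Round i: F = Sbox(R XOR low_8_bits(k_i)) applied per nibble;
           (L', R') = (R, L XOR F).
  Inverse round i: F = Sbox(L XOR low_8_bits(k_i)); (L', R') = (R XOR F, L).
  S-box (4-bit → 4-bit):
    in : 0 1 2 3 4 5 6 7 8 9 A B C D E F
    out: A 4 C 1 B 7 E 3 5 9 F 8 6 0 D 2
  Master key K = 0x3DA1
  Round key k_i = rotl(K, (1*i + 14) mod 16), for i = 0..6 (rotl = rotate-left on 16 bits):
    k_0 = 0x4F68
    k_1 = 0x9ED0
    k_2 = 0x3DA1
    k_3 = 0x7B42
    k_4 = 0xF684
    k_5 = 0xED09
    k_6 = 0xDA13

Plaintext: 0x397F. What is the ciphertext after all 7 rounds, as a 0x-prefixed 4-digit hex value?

0x9E22

s_0 = plaintext = 0x397F
s_1 = Round(s_0, k_0) = 0x7F7A
s_2 = Round(s_1, k_1) = 0x7A80
s_3 = Round(s_2, k_2) = 0x80BE
s_4 = Round(s_3, k_3) = 0xBEA6
s_5 = Round(s_4, k_4) = 0xA672
s_6 = Round(s_5, k_5) = 0x729E
s_7 = Round(s_6, k_6) = 0x9E22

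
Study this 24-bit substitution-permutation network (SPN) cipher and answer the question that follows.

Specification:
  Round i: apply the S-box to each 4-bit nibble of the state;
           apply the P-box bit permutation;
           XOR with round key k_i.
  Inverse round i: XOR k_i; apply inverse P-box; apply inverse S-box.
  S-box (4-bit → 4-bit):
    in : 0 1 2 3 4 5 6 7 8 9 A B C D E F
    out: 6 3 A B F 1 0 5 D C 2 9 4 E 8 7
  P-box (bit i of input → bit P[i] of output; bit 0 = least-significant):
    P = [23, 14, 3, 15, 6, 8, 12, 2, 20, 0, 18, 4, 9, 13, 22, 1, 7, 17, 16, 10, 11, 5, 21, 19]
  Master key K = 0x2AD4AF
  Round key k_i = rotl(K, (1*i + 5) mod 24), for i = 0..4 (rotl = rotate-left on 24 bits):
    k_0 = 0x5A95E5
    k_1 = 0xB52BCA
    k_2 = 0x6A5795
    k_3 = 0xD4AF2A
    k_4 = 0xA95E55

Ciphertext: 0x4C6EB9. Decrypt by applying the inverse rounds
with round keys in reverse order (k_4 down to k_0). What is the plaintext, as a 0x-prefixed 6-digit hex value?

0x0041E6

s_0 = ciphertext = 0x4C6EB9
s_1 = InvRound(s_0, k_4) = 0x070C87
s_2 = InvRound(s_1, k_3) = 0xAFF128
s_3 = InvRound(s_2, k_2) = 0xA8FDE8
s_4 = InvRound(s_3, k_1) = 0x29B7C2
s_5 = InvRound(s_4, k_0) = 0x0041E6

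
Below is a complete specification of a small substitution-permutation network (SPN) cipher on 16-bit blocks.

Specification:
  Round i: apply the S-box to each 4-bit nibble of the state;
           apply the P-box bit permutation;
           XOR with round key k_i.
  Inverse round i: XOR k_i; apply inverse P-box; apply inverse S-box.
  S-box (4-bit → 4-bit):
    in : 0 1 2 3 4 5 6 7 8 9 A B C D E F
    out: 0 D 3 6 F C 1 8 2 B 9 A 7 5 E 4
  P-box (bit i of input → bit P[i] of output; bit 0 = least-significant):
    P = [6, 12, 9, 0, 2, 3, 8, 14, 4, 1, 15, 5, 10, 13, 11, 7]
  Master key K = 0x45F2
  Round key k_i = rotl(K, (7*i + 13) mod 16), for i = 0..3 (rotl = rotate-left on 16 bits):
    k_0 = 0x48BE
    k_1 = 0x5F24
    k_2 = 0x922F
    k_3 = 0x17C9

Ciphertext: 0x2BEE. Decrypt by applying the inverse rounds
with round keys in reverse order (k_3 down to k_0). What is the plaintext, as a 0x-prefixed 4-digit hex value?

s_0 = ciphertext = 0x2BEE
s_1 = InvRound(s_0, k_3) = 0xCB6B
s_2 = InvRound(s_1, k_2) = 0xF012
s_3 = InvRound(s_2, k_1) = 0xC4DF
s_4 = InvRound(s_3, k_0) = 0xD50A

0xD50A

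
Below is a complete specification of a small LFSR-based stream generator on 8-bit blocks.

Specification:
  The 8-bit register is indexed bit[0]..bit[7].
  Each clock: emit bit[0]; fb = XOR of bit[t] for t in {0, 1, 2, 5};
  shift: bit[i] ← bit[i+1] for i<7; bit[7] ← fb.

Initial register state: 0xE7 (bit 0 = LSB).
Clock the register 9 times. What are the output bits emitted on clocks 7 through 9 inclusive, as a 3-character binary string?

reg_0 = 0xE7
clock 1: out=1, reg = 0x73
clock 2: out=1, reg = 0xB9
clock 3: out=1, reg = 0x5C
clock 4: out=0, reg = 0xAE
clock 5: out=0, reg = 0xD7
clock 6: out=1, reg = 0xEB
clock 7: out=1, reg = 0xF5
clock 8: out=1, reg = 0xFA
clock 9: out=0, reg = 0x7D

110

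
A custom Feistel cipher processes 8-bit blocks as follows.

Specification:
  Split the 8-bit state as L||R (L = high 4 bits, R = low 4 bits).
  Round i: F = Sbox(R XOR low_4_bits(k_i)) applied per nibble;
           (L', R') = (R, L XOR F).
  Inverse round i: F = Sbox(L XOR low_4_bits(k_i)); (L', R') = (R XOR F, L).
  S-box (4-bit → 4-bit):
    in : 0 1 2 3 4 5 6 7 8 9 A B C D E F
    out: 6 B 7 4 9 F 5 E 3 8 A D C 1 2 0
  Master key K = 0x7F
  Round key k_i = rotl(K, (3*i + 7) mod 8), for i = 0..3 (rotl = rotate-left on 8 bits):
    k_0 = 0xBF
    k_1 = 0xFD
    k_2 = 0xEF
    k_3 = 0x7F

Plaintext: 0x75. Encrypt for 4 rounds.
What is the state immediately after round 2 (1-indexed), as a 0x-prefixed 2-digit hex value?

s_0 = plaintext = 0x75
s_1 = Round(s_0, k_0) = 0x5D
s_2 = Round(s_1, k_1) = 0xD3
s_3 = Round(s_2, k_2) = 0x31
s_4 = Round(s_3, k_3) = 0x11

0xD3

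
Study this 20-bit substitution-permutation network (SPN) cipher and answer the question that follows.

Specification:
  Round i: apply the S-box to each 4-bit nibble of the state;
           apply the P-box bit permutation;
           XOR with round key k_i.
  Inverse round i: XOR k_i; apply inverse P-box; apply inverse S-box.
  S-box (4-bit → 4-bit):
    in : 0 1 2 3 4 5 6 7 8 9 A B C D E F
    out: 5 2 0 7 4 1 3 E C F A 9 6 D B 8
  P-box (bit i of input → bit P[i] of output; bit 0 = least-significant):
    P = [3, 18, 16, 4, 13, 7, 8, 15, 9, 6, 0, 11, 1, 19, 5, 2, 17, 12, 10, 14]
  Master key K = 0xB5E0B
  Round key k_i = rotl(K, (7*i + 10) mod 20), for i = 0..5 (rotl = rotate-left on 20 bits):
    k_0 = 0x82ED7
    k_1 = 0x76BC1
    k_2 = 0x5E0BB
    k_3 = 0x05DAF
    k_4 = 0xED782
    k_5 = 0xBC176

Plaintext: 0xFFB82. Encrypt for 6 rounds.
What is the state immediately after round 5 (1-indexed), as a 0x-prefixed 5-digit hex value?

0x847C1

s_0 = plaintext = 0xFFB82
s_1 = Round(s_0, k_0) = 0x8E5D3
s_2 = Round(s_1, k_1) = 0xA8CCF
s_3 = Round(s_2, k_2) = 0x5B14E
s_4 = Round(s_3, k_3) = 0x65CF1
s_5 = Round(s_4, k_4) = 0x847C1
s_6 = Round(s_5, k_5) = 0xF8C97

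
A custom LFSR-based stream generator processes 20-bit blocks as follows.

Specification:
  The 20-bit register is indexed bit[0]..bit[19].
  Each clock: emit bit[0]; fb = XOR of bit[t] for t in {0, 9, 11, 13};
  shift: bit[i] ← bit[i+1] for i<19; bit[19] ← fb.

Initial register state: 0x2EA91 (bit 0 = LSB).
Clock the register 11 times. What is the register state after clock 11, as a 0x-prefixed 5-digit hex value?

reg_0 = 0x2EA91
clock 1: out=1, reg = 0x17548
clock 2: out=0, reg = 0x8BAA4
clock 3: out=0, reg = 0xC5D52
clock 4: out=0, reg = 0xE2EA9
clock 5: out=1, reg = 0x71754
clock 6: out=0, reg = 0xB8BAA
clock 7: out=0, reg = 0x5C5D5
clock 8: out=1, reg = 0xAE2EA
clock 9: out=0, reg = 0x57175
clock 10: out=1, reg = 0x2B8BA
clock 11: out=0, reg = 0x15C5D

0x15C5D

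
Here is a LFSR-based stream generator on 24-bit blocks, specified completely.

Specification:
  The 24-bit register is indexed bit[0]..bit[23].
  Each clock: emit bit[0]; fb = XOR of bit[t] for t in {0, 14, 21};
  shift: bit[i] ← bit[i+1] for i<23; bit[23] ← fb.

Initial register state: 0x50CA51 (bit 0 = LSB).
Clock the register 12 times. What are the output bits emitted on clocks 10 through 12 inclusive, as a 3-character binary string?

reg_0 = 0x50CA51
clock 1: out=1, reg = 0x286528
clock 2: out=0, reg = 0x143294
clock 3: out=0, reg = 0x0A194A
clock 4: out=0, reg = 0x050CA5
clock 5: out=1, reg = 0x828652
clock 6: out=0, reg = 0x414329
clock 7: out=1, reg = 0x20A194
clock 8: out=0, reg = 0x9050CA
clock 9: out=0, reg = 0xC82865
clock 10: out=1, reg = 0xE41432
clock 11: out=0, reg = 0xF20A19
clock 12: out=1, reg = 0x79050C

101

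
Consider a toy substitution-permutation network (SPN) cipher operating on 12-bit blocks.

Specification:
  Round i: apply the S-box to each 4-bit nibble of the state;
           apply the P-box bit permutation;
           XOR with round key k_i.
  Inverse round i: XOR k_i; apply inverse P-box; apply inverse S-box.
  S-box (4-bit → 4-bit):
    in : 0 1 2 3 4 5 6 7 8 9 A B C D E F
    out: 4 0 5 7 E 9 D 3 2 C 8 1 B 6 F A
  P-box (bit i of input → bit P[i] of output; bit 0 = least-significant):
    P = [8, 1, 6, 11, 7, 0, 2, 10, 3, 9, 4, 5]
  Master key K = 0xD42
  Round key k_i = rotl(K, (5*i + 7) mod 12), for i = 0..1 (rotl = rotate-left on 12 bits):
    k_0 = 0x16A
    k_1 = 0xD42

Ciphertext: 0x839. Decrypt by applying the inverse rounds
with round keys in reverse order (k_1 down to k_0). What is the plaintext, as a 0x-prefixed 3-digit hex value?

s_0 = ciphertext = 0x839
s_1 = InvRound(s_0, k_1) = 0x6F3
s_2 = InvRound(s_1, k_0) = 0x3CB

0x3CB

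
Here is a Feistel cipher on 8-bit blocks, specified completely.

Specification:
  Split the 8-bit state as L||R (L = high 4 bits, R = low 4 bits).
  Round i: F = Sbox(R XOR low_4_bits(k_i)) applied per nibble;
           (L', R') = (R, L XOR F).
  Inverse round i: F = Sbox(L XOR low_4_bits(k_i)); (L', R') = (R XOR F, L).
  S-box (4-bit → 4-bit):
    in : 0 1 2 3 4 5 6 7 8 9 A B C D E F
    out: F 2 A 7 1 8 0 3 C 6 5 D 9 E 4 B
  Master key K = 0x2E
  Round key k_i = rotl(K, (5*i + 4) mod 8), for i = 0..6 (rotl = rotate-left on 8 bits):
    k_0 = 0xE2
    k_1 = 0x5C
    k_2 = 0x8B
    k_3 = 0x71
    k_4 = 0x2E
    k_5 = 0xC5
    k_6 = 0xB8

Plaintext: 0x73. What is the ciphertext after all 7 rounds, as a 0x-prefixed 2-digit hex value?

0x25

s_0 = plaintext = 0x73
s_1 = Round(s_0, k_0) = 0x35
s_2 = Round(s_1, k_1) = 0x55
s_3 = Round(s_2, k_2) = 0x51
s_4 = Round(s_3, k_3) = 0x1A
s_5 = Round(s_4, k_4) = 0xA0
s_6 = Round(s_5, k_5) = 0x02
s_7 = Round(s_6, k_6) = 0x25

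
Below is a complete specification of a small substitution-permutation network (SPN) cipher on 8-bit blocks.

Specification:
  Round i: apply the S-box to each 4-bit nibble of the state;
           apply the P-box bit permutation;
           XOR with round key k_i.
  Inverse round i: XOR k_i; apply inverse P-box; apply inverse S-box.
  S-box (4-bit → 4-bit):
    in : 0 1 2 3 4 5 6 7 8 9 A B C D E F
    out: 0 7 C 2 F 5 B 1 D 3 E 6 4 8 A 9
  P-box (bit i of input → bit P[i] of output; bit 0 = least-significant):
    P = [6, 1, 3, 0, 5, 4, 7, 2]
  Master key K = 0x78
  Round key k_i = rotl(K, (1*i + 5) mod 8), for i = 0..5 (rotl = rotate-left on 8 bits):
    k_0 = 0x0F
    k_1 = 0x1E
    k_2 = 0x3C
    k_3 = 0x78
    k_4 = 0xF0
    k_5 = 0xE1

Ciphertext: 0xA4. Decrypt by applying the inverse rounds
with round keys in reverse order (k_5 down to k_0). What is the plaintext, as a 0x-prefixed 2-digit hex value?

s_0 = ciphertext = 0xA4
s_1 = InvRound(s_0, k_5) = 0xDF
s_2 = InvRound(s_1, k_4) = 0xFA
s_3 = InvRound(s_2, k_3) = 0xC3
s_4 = InvRound(s_3, k_2) = 0x44
s_5 = InvRound(s_4, k_1) = 0x31
s_6 = InvRound(s_5, k_0) = 0x6B

0x6B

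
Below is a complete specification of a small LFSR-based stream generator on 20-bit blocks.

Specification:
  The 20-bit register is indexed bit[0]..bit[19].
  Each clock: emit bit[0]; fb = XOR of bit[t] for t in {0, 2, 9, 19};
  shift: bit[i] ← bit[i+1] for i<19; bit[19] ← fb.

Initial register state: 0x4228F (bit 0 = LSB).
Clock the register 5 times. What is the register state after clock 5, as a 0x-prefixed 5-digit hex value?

reg_0 = 0x4228F
clock 1: out=1, reg = 0xA1147
clock 2: out=1, reg = 0xD08A3
clock 3: out=1, reg = 0x68451
clock 4: out=1, reg = 0xB4228
clock 5: out=0, reg = 0x5A114

0x5A114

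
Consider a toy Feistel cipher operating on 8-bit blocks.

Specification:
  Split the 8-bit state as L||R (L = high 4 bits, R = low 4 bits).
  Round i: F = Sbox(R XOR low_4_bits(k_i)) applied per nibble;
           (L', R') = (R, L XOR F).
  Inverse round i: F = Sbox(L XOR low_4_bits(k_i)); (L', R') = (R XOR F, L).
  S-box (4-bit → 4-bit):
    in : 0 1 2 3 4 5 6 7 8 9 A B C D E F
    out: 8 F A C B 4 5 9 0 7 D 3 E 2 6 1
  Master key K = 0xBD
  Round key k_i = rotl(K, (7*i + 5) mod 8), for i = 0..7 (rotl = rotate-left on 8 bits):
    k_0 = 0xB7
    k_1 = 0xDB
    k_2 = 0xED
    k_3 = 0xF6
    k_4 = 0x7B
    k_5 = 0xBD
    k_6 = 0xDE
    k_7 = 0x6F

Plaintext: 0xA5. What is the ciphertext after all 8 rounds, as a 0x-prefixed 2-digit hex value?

0x75

s_0 = plaintext = 0xA5
s_1 = Round(s_0, k_0) = 0x50
s_2 = Round(s_1, k_1) = 0x06
s_3 = Round(s_2, k_2) = 0x63
s_4 = Round(s_3, k_3) = 0x32
s_5 = Round(s_4, k_4) = 0x24
s_6 = Round(s_5, k_5) = 0x45
s_7 = Round(s_6, k_6) = 0x57
s_8 = Round(s_7, k_7) = 0x75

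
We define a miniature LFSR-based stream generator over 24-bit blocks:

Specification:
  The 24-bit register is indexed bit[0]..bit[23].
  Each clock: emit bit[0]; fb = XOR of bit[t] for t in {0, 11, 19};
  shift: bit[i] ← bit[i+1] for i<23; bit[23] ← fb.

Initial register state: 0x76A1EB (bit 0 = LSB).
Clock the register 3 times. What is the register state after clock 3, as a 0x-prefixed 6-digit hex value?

reg_0 = 0x76A1EB
clock 1: out=1, reg = 0xBB50F5
clock 2: out=1, reg = 0x5DA87A
clock 3: out=0, reg = 0x2ED43D

0x2ED43D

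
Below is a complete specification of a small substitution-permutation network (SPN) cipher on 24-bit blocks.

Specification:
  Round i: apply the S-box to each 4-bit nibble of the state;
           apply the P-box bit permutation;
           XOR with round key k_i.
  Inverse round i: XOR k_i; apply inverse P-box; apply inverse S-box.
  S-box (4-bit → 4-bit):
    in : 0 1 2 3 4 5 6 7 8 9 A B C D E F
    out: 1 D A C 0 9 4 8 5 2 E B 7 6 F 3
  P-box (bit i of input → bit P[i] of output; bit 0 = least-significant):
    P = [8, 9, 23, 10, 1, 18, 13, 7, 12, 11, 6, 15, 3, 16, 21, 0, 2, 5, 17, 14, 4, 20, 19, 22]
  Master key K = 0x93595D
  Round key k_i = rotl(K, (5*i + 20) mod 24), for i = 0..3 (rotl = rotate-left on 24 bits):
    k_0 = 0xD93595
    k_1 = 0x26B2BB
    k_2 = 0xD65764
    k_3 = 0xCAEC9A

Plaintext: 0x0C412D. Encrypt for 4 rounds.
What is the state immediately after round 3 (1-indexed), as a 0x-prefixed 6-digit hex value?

0x6EB07F

s_0 = plaintext = 0x0C412D
s_1 = Round(s_0, k_0) = 0x5FA761
s_2 = Round(s_1, k_1) = 0xC7178E
s_3 = Round(s_2, k_2) = 0x6EB07F
s_4 = Round(s_3, k_3) = 0xC1BF37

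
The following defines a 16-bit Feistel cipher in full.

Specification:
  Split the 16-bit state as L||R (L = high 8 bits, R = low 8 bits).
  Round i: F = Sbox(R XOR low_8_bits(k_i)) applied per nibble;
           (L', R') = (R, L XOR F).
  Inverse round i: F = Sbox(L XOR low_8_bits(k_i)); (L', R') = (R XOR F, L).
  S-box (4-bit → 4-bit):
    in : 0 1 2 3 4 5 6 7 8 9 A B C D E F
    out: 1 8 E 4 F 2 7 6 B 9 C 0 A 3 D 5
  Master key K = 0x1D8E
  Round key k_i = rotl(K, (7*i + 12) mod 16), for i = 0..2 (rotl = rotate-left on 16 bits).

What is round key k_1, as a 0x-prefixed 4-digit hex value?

0xEC70

K = 0x1D8E
k_0 = rotl(K, (7*0+12) mod 16) = rotl(K, 12) = 0xE1D8
k_1 = rotl(K, (7*1+12) mod 16) = rotl(K, 3) = 0xEC70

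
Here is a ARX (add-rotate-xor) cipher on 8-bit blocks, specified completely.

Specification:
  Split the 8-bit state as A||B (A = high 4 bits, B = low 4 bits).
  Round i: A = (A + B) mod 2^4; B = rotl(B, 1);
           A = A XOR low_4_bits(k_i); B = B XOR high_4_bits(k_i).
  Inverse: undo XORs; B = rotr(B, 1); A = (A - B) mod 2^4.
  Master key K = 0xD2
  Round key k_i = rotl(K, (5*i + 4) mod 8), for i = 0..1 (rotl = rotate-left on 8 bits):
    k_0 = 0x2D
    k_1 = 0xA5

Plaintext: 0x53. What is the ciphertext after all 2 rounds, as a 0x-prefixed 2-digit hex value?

0xC2

s_0 = plaintext = 0x53
s_1 = Round(s_0, k_0) = 0x54
s_2 = Round(s_1, k_1) = 0xC2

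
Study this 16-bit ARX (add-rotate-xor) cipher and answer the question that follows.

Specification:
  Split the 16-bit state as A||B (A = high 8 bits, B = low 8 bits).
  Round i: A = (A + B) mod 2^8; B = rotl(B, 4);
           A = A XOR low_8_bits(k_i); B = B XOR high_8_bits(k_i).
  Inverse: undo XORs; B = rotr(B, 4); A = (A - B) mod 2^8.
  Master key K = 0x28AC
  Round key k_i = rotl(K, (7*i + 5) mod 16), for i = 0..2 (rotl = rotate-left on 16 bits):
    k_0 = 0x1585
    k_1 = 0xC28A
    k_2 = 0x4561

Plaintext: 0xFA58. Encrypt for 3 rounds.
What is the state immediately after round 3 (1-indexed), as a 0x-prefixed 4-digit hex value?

s_0 = plaintext = 0xFA58
s_1 = Round(s_0, k_0) = 0xD790
s_2 = Round(s_1, k_1) = 0xEDCB
s_3 = Round(s_2, k_2) = 0xD9F9

0xD9F9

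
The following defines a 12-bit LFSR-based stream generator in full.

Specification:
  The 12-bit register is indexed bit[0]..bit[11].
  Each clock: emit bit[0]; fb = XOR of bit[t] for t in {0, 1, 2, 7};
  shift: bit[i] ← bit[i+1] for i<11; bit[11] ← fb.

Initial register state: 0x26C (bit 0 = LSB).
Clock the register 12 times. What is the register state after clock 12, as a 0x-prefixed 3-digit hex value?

reg_0 = 0x26C
clock 1: out=0, reg = 0x936
clock 2: out=0, reg = 0x49B
clock 3: out=1, reg = 0xA4D
clock 4: out=1, reg = 0x526
clock 5: out=0, reg = 0x293
clock 6: out=1, reg = 0x949
clock 7: out=1, reg = 0xCA4
clock 8: out=0, reg = 0x652
clock 9: out=0, reg = 0xB29
clock 10: out=1, reg = 0xD94
clock 11: out=0, reg = 0x6CA
clock 12: out=0, reg = 0x365

0x365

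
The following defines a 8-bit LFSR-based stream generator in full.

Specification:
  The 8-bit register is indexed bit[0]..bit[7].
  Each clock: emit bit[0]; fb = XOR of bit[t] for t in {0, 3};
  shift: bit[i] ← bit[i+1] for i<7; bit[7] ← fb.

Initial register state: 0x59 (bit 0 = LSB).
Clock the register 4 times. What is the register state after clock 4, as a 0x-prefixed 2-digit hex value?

reg_0 = 0x59
clock 1: out=1, reg = 0x2C
clock 2: out=0, reg = 0x96
clock 3: out=0, reg = 0x4B
clock 4: out=1, reg = 0x25

0x25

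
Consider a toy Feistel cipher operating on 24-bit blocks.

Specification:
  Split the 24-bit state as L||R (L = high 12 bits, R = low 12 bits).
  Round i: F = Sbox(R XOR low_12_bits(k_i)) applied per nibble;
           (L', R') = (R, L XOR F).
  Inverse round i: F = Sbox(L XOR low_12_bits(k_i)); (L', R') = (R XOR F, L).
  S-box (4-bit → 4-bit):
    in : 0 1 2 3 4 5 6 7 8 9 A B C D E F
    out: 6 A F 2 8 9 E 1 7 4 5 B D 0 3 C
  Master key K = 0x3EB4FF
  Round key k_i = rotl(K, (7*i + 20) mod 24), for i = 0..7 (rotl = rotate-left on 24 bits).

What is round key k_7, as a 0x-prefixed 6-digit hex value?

0xE7D69F

K = 0x3EB4FF
k_0 = rotl(K, (7*0+20) mod 24) = rotl(K, 20) = 0xF3EB4F
k_1 = rotl(K, (7*1+20) mod 24) = rotl(K, 3) = 0xF5A7F9
k_2 = rotl(K, (7*2+20) mod 24) = rotl(K, 10) = 0xD3FCFA
k_3 = rotl(K, (7*3+20) mod 24) = rotl(K, 17) = 0xFE7D69
k_4 = rotl(K, (7*4+20) mod 24) = rotl(K, 0) = 0x3EB4FF
k_5 = rotl(K, (7*5+20) mod 24) = rotl(K, 7) = 0x5A7F9F
k_6 = rotl(K, (7*6+20) mod 24) = rotl(K, 14) = 0x3FCFAD
k_7 = rotl(K, (7*7+20) mod 24) = rotl(K, 21) = 0xE7D69F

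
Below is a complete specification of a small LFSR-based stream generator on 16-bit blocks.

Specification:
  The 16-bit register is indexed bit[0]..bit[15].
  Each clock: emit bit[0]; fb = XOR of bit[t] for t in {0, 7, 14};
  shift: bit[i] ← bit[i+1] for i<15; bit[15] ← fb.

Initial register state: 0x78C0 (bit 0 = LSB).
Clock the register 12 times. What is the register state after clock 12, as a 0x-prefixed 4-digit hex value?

reg_0 = 0x78C0
clock 1: out=0, reg = 0x3C60
clock 2: out=0, reg = 0x1E30
clock 3: out=0, reg = 0x0F18
clock 4: out=0, reg = 0x078C
clock 5: out=0, reg = 0x83C6
clock 6: out=0, reg = 0xC1E3
clock 7: out=1, reg = 0xE0F1
clock 8: out=1, reg = 0xF078
clock 9: out=0, reg = 0xF83C
clock 10: out=0, reg = 0xFC1E
clock 11: out=0, reg = 0xFE0F
clock 12: out=1, reg = 0x7F07

0x7F07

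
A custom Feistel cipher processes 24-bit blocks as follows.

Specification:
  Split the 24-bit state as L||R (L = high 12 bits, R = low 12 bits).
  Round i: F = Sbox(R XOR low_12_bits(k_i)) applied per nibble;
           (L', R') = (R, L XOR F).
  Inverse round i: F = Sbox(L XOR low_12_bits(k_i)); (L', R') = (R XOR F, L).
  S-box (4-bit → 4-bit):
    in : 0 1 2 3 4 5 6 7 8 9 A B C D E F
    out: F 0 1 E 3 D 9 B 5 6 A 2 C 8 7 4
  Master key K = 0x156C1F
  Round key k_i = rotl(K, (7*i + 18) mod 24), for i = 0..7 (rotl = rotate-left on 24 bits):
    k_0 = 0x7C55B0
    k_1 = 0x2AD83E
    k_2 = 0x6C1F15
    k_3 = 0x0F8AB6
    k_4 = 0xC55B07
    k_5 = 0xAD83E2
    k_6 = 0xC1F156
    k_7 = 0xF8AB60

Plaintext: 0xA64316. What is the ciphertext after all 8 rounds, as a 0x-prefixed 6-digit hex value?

0x2F7456

s_0 = plaintext = 0xA64316
s_1 = Round(s_0, k_0) = 0x3163CD
s_2 = Round(s_1, k_1) = 0x3CD158
s_3 = Round(s_2, k_2) = 0x1584F5
s_4 = Round(s_3, k_3) = 0x4F5666
s_5 = Round(s_4, k_4) = 0x666C65
s_6 = Round(s_5, k_5) = 0xC6523D
s_7 = Round(s_6, k_6) = 0x23D2F7
s_8 = Round(s_7, k_7) = 0x2F7456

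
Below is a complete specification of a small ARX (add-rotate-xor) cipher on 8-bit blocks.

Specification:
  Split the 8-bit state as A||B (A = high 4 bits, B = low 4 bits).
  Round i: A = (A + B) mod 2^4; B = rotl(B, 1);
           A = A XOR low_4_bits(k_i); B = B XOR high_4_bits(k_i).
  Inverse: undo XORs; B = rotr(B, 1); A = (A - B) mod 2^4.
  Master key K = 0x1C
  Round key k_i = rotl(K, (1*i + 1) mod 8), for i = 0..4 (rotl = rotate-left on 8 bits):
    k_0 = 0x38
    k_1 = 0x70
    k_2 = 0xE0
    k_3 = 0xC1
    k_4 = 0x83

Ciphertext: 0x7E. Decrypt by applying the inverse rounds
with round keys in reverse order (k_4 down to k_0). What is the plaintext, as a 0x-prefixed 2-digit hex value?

0xC6

s_0 = ciphertext = 0x7E
s_1 = InvRound(s_0, k_4) = 0x13
s_2 = InvRound(s_1, k_3) = 0x1F
s_3 = InvRound(s_2, k_2) = 0x98
s_4 = InvRound(s_3, k_1) = 0xAF
s_5 = InvRound(s_4, k_0) = 0xC6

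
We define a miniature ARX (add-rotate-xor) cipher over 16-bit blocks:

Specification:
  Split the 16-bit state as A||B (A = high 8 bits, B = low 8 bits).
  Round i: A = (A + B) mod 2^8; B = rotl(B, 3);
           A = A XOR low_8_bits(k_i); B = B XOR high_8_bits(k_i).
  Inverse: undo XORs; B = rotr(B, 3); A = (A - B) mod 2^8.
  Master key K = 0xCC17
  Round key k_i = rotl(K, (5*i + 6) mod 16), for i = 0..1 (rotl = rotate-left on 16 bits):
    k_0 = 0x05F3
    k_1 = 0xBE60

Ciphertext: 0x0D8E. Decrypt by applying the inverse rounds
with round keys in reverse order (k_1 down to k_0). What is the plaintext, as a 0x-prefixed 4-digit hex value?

0x3460

s_0 = ciphertext = 0x0D8E
s_1 = InvRound(s_0, k_1) = 0x6706
s_2 = InvRound(s_1, k_0) = 0x3460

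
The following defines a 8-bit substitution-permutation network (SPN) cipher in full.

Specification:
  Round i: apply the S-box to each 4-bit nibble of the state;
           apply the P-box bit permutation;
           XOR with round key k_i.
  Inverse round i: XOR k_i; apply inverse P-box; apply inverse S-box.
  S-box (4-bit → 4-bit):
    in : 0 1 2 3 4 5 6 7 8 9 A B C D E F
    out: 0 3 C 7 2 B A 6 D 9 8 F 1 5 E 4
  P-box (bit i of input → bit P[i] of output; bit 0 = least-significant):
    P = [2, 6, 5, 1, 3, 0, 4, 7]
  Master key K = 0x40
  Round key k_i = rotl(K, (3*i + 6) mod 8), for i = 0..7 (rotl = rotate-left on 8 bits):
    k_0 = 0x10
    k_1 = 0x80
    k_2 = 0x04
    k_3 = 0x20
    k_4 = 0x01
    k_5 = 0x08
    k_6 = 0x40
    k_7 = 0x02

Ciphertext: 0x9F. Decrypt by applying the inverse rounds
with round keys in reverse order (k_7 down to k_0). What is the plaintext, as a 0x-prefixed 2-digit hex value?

s_0 = ciphertext = 0x9F
s_1 = InvRound(s_0, k_7) = 0xBC
s_2 = InvRound(s_1, k_6) = 0x83
s_3 = InvRound(s_2, k_5) = 0x5A
s_4 = InvRound(s_3, k_4) = 0x36
s_5 = InvRound(s_4, k_3) = 0xF9
s_6 = InvRound(s_5, k_2) = 0xB3
s_7 = InvRound(s_6, k_1) = 0x72
s_8 = InvRound(s_7, k_0) = 0x0E

0x0E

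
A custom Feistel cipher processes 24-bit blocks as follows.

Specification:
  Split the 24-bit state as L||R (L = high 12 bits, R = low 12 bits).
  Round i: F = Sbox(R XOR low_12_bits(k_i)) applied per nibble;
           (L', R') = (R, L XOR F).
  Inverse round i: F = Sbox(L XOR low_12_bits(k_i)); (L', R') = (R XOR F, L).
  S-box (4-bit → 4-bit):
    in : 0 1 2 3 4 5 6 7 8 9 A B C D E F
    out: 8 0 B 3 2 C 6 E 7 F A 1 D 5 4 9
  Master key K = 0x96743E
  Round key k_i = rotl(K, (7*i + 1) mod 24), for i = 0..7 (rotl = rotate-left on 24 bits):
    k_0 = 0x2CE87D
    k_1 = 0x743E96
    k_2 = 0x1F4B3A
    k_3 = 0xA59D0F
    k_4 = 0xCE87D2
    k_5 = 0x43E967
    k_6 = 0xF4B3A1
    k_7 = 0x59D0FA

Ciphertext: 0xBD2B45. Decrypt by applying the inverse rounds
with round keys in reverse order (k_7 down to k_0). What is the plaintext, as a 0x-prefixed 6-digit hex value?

s_0 = ciphertext = 0xBD2B45
s_1 = InvRound(s_0, k_7) = 0xAF2BD2
s_2 = InvRound(s_1, k_6) = 0x411AF2
s_3 = InvRound(s_2, k_5) = 0xF14411
s_4 = InvRound(s_3, k_4) = 0x3C7F14
s_5 = InvRound(s_4, k_3) = 0xBC33C7
s_6 = InvRound(s_5, k_2) = 0xB58BC3
s_7 = InvRound(s_6, k_1) = 0x717B58
s_8 = InvRound(s_7, k_0) = 0x232717

0x232717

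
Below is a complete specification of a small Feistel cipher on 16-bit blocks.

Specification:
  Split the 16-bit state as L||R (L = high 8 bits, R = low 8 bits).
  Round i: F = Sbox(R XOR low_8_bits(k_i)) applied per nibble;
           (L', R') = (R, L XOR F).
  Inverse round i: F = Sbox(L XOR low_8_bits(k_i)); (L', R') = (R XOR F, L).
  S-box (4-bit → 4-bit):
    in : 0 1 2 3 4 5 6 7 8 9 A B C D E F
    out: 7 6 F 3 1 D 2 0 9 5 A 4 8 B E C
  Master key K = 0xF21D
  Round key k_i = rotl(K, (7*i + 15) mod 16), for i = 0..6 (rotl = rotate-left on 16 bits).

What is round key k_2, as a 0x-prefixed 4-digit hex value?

K = 0xF21D
k_0 = rotl(K, (7*0+15) mod 16) = rotl(K, 15) = 0xF90E
k_1 = rotl(K, (7*1+15) mod 16) = rotl(K, 6) = 0x877C
k_2 = rotl(K, (7*2+15) mod 16) = rotl(K, 13) = 0xBE43

0xBE43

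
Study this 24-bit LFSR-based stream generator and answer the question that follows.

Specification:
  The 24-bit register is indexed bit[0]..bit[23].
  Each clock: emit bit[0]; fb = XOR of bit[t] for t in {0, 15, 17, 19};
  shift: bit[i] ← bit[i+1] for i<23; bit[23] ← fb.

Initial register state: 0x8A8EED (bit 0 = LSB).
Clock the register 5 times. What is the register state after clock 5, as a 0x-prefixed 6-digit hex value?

0x645477

reg_0 = 0x8A8EED
clock 1: out=1, reg = 0x454776
clock 2: out=0, reg = 0x22A3BB
clock 3: out=1, reg = 0x9151DD
clock 4: out=1, reg = 0xC8A8EE
clock 5: out=0, reg = 0x645477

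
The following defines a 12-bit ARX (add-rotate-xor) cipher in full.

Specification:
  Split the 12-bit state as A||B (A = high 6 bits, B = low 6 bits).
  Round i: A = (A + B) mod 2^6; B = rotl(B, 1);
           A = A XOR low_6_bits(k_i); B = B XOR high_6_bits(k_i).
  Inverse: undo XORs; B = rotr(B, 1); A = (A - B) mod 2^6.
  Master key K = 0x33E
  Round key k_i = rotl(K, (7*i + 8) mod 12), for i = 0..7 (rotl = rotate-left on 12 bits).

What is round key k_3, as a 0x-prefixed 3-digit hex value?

0x7C6

K = 0x33E
k_0 = rotl(K, (7*0+8) mod 12) = rotl(K, 8) = 0xE33
k_1 = rotl(K, (7*1+8) mod 12) = rotl(K, 3) = 0x9F1
k_2 = rotl(K, (7*2+8) mod 12) = rotl(K, 10) = 0x8CF
k_3 = rotl(K, (7*3+8) mod 12) = rotl(K, 5) = 0x7C6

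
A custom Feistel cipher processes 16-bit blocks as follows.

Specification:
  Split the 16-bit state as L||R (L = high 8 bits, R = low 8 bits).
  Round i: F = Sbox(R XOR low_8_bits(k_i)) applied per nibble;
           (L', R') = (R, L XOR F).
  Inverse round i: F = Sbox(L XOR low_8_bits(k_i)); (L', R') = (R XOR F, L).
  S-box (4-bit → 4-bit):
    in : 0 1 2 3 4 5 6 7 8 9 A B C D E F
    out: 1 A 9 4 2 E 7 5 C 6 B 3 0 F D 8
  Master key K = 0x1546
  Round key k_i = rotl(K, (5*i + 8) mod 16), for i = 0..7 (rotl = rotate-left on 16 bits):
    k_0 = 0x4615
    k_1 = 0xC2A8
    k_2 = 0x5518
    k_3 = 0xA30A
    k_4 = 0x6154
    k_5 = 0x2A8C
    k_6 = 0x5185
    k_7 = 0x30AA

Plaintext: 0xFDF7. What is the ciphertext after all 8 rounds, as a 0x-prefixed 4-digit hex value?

0x0E4B

s_0 = plaintext = 0xFDF7
s_1 = Round(s_0, k_0) = 0xF724
s_2 = Round(s_1, k_1) = 0x2437
s_3 = Round(s_2, k_2) = 0x37BC
s_4 = Round(s_3, k_3) = 0xBC00
s_5 = Round(s_4, k_4) = 0x005E
s_6 = Round(s_5, k_5) = 0x5EF9
s_7 = Round(s_6, k_6) = 0xF90E
s_8 = Round(s_7, k_7) = 0x0E4B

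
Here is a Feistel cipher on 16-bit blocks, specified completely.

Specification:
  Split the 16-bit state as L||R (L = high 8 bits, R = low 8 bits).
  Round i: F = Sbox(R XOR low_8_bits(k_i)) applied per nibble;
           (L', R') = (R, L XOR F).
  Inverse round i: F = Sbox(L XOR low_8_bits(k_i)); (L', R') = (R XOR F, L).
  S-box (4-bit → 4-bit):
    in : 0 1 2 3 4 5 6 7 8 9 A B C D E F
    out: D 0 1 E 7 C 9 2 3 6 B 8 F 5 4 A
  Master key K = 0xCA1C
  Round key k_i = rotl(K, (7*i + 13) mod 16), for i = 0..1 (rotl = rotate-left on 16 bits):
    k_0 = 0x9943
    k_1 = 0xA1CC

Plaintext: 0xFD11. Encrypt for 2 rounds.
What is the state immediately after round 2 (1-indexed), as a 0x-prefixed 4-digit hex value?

0x3CBC

s_0 = plaintext = 0xFD11
s_1 = Round(s_0, k_0) = 0x113C
s_2 = Round(s_1, k_1) = 0x3CBC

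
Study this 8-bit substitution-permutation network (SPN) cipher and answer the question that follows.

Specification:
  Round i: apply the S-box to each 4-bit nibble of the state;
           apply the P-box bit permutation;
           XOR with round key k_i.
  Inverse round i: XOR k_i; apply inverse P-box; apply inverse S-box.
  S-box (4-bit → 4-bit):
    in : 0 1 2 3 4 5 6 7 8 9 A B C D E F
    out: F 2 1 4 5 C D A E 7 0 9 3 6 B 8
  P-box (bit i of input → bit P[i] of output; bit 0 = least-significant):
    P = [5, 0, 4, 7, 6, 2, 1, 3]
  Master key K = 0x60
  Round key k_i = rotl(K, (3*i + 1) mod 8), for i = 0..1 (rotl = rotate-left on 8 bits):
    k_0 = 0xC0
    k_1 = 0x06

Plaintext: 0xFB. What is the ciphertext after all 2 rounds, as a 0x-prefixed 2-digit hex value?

0xDD

s_0 = plaintext = 0xFB
s_1 = Round(s_0, k_0) = 0x68
s_2 = Round(s_1, k_1) = 0xDD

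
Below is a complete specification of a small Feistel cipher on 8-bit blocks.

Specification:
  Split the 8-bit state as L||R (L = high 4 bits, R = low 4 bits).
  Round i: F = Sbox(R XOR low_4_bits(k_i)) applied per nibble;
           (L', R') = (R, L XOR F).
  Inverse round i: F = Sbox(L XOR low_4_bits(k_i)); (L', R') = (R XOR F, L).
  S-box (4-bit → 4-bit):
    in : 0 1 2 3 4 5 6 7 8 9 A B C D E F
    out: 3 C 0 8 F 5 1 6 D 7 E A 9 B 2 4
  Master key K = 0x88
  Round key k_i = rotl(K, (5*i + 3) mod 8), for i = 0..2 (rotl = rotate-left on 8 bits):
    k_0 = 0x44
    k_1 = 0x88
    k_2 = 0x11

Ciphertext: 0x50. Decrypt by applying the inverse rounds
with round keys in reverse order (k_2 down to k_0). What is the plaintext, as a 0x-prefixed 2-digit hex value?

s_0 = ciphertext = 0x50
s_1 = InvRound(s_0, k_2) = 0xF5
s_2 = InvRound(s_1, k_1) = 0x3F
s_3 = InvRound(s_2, k_0) = 0x93

0x93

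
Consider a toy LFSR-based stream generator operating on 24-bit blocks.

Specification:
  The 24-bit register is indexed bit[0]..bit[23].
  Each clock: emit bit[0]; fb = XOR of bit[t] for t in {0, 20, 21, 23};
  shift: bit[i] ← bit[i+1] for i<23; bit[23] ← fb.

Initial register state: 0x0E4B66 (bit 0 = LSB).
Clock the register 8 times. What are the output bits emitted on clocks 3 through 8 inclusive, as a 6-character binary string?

100110

reg_0 = 0x0E4B66
clock 1: out=0, reg = 0x0725B3
clock 2: out=1, reg = 0x8392D9
clock 3: out=1, reg = 0x41C96C
clock 4: out=0, reg = 0x20E4B6
clock 5: out=0, reg = 0x90725B
clock 6: out=1, reg = 0xC8392D
clock 7: out=1, reg = 0x641C96
clock 8: out=0, reg = 0xB20E4B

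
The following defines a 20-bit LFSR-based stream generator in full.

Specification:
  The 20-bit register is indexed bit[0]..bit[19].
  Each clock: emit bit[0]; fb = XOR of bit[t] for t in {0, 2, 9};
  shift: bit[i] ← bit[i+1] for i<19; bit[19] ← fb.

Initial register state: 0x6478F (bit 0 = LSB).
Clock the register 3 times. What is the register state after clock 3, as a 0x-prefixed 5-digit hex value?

0xEC8F1

reg_0 = 0x6478F
clock 1: out=1, reg = 0xB23C7
clock 2: out=1, reg = 0xD91E3
clock 3: out=1, reg = 0xEC8F1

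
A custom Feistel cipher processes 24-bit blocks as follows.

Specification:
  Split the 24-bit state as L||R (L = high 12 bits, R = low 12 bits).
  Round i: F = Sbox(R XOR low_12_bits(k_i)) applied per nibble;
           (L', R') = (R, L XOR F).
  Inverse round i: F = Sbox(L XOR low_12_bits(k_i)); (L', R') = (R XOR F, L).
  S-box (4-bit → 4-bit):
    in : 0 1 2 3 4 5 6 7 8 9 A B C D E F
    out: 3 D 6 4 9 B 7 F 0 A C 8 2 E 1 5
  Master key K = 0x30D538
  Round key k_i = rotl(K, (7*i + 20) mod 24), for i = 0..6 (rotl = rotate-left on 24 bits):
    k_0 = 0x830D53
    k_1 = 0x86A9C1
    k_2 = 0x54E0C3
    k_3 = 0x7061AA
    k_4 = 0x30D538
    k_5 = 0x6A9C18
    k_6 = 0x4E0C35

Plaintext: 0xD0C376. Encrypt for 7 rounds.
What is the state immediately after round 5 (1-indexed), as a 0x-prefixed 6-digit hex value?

s_0 = plaintext = 0xD0C376
s_1 = Round(s_0, k_0) = 0x376C67
s_2 = Round(s_1, k_1) = 0xC678B1
s_3 = Round(s_2, k_2) = 0x8B1C91
s_4 = Round(s_3, k_3) = 0xC916F9
s_5 = Round(s_4, k_4) = 0x6F98BC
s_6 = Round(s_5, k_5) = 0x8BCF30
s_7 = Round(s_6, k_6) = 0xF30C87

0x6F98BC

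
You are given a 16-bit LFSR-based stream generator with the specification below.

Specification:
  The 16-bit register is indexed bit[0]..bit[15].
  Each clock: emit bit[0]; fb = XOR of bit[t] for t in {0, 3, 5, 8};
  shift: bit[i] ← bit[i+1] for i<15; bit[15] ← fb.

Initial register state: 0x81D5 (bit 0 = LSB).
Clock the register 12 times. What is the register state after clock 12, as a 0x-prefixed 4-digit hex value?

0x5608

reg_0 = 0x81D5
clock 1: out=1, reg = 0x40EA
clock 2: out=0, reg = 0x2075
clock 3: out=1, reg = 0x103A
clock 4: out=0, reg = 0x081D
clock 5: out=1, reg = 0x040E
clock 6: out=0, reg = 0x8207
clock 7: out=1, reg = 0xC103
clock 8: out=1, reg = 0x6081
clock 9: out=1, reg = 0xB040
clock 10: out=0, reg = 0x5820
clock 11: out=0, reg = 0xAC10
clock 12: out=0, reg = 0x5608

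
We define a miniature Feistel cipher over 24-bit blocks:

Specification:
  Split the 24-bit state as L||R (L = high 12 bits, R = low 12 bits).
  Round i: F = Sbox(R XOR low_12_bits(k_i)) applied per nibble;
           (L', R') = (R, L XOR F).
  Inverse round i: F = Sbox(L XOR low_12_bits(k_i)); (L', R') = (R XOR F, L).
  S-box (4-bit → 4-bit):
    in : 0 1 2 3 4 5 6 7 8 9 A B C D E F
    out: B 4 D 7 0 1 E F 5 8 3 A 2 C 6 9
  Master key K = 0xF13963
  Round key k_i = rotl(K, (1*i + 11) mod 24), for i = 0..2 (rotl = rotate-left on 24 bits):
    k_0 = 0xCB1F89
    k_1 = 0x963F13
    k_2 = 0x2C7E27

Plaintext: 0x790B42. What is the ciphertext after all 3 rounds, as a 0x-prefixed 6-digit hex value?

s_0 = plaintext = 0x790B42
s_1 = Round(s_0, k_0) = 0xB427BA
s_2 = Round(s_1, k_1) = 0x7BAE7A
s_3 = Round(s_2, k_2) = 0xE7ACA6

0xE7ACA6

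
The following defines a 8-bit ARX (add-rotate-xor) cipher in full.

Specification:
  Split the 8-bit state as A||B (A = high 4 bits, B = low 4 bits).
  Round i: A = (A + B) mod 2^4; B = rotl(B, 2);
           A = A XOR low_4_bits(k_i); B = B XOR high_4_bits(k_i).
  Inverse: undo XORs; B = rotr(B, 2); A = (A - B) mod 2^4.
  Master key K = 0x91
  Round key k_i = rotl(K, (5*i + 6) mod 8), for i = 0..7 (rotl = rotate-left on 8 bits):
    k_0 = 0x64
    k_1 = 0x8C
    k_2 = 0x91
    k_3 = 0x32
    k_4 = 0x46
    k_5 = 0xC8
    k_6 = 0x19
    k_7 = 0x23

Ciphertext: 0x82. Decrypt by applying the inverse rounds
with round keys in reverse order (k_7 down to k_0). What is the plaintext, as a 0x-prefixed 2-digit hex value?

s_0 = ciphertext = 0x82
s_1 = InvRound(s_0, k_7) = 0xB0
s_2 = InvRound(s_1, k_6) = 0xE4
s_3 = InvRound(s_2, k_5) = 0x42
s_4 = InvRound(s_3, k_4) = 0x99
s_5 = InvRound(s_4, k_3) = 0x1A
s_6 = InvRound(s_5, k_2) = 0x4C
s_7 = InvRound(s_6, k_1) = 0x71
s_8 = InvRound(s_7, k_0) = 0x6D

0x6D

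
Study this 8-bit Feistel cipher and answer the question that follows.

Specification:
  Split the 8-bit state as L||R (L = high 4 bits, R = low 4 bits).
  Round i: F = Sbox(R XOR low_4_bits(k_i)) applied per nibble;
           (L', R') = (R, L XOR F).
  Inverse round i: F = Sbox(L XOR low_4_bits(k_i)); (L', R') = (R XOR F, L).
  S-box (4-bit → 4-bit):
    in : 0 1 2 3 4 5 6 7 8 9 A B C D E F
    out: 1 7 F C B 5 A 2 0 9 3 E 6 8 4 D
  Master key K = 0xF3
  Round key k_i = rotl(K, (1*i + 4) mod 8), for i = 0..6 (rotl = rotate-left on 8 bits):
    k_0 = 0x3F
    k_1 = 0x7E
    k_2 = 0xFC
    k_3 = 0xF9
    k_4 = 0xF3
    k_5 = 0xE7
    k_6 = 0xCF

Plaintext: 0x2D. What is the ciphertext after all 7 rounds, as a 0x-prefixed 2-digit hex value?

s_0 = plaintext = 0x2D
s_1 = Round(s_0, k_0) = 0xDD
s_2 = Round(s_1, k_1) = 0xD1
s_3 = Round(s_2, k_2) = 0x15
s_4 = Round(s_3, k_3) = 0x57
s_5 = Round(s_4, k_4) = 0x7E
s_6 = Round(s_5, k_5) = 0xEE
s_7 = Round(s_6, k_6) = 0xE9

0xE9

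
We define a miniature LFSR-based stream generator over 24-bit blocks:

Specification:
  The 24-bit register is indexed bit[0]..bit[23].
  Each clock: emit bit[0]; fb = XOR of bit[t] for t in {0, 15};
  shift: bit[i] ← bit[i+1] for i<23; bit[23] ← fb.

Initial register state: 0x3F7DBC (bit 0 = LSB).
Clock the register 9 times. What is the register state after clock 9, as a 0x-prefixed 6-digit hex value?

reg_0 = 0x3F7DBC
clock 1: out=0, reg = 0x1FBEDE
clock 2: out=0, reg = 0x8FDF6F
clock 3: out=1, reg = 0x47EFB7
clock 4: out=1, reg = 0x23F7DB
clock 5: out=1, reg = 0x11FBED
clock 6: out=1, reg = 0x08FDF6
clock 7: out=0, reg = 0x847EFB
clock 8: out=1, reg = 0xC23F7D
clock 9: out=1, reg = 0xE11FBE

0xE11FBE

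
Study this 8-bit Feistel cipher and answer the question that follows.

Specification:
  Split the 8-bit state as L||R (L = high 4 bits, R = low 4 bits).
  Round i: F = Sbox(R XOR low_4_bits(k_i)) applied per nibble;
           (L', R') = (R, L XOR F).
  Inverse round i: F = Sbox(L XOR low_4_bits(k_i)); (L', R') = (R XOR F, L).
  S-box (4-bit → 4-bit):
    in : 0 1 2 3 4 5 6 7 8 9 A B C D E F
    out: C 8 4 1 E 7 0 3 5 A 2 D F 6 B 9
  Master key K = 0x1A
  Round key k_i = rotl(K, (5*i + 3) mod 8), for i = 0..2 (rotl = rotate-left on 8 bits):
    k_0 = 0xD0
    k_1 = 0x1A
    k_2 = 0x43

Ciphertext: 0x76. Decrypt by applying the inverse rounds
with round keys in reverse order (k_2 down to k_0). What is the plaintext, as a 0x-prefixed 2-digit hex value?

s_0 = ciphertext = 0x76
s_1 = InvRound(s_0, k_2) = 0x87
s_2 = InvRound(s_1, k_1) = 0x38
s_3 = InvRound(s_2, k_0) = 0x93

0x93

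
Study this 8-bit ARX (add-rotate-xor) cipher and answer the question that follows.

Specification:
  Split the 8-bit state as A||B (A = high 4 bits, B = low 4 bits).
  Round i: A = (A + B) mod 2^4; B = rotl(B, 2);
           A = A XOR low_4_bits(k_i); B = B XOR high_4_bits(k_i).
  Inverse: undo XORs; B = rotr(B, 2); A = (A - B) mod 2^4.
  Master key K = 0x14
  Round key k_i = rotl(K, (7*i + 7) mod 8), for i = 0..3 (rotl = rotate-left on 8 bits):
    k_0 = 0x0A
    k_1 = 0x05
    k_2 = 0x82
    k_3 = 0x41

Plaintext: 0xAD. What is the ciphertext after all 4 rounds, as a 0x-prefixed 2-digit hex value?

s_0 = plaintext = 0xAD
s_1 = Round(s_0, k_0) = 0xD7
s_2 = Round(s_1, k_1) = 0x1D
s_3 = Round(s_2, k_2) = 0xCF
s_4 = Round(s_3, k_3) = 0xAB

0xAB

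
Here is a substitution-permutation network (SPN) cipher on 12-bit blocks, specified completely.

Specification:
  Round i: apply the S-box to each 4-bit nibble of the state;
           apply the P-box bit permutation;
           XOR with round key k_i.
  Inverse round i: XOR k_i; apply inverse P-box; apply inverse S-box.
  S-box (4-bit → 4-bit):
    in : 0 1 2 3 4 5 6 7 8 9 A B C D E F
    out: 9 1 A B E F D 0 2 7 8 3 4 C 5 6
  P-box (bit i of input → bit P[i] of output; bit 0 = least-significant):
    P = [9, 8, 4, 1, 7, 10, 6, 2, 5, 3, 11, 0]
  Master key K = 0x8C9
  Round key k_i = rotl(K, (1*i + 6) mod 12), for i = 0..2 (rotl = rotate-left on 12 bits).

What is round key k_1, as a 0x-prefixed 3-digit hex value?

K = 0x8C9
k_0 = rotl(K, (1*0+6) mod 12) = rotl(K, 6) = 0x263
k_1 = rotl(K, (1*1+6) mod 12) = rotl(K, 7) = 0x4C6

0x4C6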